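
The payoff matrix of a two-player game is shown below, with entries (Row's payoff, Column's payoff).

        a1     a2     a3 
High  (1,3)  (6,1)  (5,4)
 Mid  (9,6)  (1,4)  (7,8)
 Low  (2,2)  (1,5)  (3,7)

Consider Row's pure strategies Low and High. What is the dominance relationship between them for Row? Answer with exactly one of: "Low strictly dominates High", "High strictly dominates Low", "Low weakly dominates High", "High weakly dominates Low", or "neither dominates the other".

Compare Low to High across each opponent action: a1: 2>1, a2: 1<6, a3: 3<5.
Low does better at a1 but worse at a2, a3; neither strategy dominates the other.

neither dominates the other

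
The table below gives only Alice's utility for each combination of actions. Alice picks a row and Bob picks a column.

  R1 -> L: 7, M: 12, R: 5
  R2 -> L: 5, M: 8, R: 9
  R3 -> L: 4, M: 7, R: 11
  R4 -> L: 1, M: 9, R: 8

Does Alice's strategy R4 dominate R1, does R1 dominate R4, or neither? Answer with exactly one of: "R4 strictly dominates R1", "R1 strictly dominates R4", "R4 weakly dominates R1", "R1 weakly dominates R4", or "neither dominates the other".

Compare R4 to R1 across each opponent action: L: 1<7, M: 9<12, R: 8>5.
R4 does better at R but worse at L, M; neither strategy dominates the other.

neither dominates the other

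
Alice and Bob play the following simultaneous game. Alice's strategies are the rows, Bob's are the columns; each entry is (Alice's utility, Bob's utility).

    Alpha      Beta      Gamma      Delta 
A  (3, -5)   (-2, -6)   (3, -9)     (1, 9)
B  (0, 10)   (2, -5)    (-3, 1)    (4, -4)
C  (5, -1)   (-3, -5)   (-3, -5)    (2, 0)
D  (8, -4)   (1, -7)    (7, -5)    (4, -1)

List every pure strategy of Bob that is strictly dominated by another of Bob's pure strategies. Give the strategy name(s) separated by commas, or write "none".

Alpha: no other strategy beats it everywhere (Beta at A (-5>-6); Gamma at A (-5>-9); Delta at B (10>-4)).
Alpha strictly dominates Beta — A: -5>-6, B: 10>-5, C: -1>-5, D: -4>-7.
Gamma is strictly dominated by Alpha (A: -5>-9, B: 10>1, C: -1>-5, D: -4>-5).
Nothing dominates Delta: Alpha at A (9>-5); Beta at A (9>-6); Gamma at A (9>-9).

Beta, Gamma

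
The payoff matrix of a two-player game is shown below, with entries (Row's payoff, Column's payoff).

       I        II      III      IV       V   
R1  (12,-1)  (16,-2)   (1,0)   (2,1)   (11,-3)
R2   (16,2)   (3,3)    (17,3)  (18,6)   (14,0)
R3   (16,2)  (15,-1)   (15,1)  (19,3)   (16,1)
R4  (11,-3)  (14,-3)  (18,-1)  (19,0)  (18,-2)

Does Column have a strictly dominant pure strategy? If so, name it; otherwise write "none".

IV

IV vs I: R1: 1>-1, R2: 6>2, R3: 3>2, R4: 0>-3.
IV vs II: R1: 1>-2, R2: 6>3, R3: 3>-1, R4: 0>-3.
IV vs III: R1: 1>0, R2: 6>3, R3: 3>1, R4: 0>-1.
IV vs V: R1: 1>-3, R2: 6>0, R3: 3>1, R4: 0>-2.
IV strictly beats every other strategy against every opponent action, so it is strictly dominant.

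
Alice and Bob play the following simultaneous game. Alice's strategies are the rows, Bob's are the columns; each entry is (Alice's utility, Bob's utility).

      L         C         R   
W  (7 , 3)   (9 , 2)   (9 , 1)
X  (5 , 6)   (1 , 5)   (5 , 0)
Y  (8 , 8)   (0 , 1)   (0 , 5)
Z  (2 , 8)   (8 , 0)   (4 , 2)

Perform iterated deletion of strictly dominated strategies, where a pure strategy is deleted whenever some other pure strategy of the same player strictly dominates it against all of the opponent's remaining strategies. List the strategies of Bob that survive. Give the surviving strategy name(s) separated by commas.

Alice's strategy X is strictly dominated by W (L: 7>5, C: 9>1, R: 9>5) and is removed.
Row Z is eliminated: W beats it against every remaining column (L: 7>2, C: 9>8, R: 9>4).
Column C is eliminated: L beats it against every remaining row (W: 3>2, Y: 8>1).
Column R is eliminated: L beats it against every remaining row (W: 3>1, Y: 8>5).
For Alice, Y strictly dominates W on the remaining columns (L: 8>7); eliminate W.
Among the remaining strategies, none is strictly dominated by another pure strategy of the same player, so the elimination stops.
Surviving strategies — Alice: {Y}; Bob: {L}.

L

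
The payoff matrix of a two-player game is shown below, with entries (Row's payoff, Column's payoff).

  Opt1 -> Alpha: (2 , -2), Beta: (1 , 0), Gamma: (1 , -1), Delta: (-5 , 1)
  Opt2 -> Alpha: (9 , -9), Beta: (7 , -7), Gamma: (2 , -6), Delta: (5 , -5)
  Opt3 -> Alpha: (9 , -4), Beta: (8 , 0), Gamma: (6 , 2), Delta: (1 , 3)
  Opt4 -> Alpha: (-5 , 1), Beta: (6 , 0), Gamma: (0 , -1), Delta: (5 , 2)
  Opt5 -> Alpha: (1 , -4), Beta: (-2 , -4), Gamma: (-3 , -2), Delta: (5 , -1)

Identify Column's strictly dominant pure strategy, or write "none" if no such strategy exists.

Delta vs Alpha: Opt1: 1>-2, Opt2: -5>-9, Opt3: 3>-4, Opt4: 2>1, Opt5: -1>-4.
Delta vs Beta: Opt1: 1>0, Opt2: -5>-7, Opt3: 3>0, Opt4: 2>0, Opt5: -1>-4.
Delta vs Gamma: Opt1: 1>-1, Opt2: -5>-6, Opt3: 3>2, Opt4: 2>-1, Opt5: -1>-2.
Delta strictly beats every other strategy against every opponent action, so it is strictly dominant.

Delta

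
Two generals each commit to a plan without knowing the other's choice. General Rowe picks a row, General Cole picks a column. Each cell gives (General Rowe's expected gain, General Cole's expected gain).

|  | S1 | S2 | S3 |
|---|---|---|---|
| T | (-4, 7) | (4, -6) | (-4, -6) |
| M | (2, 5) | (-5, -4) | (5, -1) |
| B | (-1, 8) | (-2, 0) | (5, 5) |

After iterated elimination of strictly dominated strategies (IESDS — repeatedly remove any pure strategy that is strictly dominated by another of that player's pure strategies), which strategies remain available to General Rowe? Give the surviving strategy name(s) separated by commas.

Column S2 is eliminated: S1 beats it against every remaining row (T: 7>-6, M: 5>-4, B: 8>0).
General Rowe's strategy T is strictly dominated by M (S1: 2>-4, S3: 5>-4) and is removed.
Column S3 is eliminated: S1 beats it against every remaining row (M: 5>-1, B: 8>5).
Row B is eliminated: M beats it against every remaining column (S1: 2>-1).
Among the remaining strategies, none is strictly dominated by another pure strategy of the same player, so the elimination stops.
Surviving strategies — General Rowe: {M}; General Cole: {S1}.

M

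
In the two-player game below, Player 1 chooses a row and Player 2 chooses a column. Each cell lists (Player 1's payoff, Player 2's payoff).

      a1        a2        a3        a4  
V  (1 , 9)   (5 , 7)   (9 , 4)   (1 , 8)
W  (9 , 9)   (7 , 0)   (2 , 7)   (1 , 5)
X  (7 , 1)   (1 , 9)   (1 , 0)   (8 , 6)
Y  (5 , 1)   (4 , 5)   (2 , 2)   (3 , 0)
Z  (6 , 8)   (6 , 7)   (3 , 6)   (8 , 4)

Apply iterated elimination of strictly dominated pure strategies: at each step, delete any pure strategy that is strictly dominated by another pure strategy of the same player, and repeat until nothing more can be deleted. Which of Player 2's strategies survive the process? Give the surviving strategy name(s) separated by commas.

a1, a2, a4

For Player 1, Z strictly dominates Y on the remaining columns (a1: 6>5, a2: 6>4, a3: 3>2, a4: 8>3); eliminate Y.
For Player 2, a1 strictly dominates a3 on the remaining rows (V: 9>4, W: 9>7, X: 1>0, Z: 8>6); eliminate a3.
For Player 1, Z strictly dominates V on the remaining columns (a1: 6>1, a2: 6>5, a4: 8>1); eliminate V.
Among the remaining strategies, none is strictly dominated by another pure strategy of the same player, so the elimination stops.
Surviving strategies — Player 1: {W, X, Z}; Player 2: {a1, a2, a4}.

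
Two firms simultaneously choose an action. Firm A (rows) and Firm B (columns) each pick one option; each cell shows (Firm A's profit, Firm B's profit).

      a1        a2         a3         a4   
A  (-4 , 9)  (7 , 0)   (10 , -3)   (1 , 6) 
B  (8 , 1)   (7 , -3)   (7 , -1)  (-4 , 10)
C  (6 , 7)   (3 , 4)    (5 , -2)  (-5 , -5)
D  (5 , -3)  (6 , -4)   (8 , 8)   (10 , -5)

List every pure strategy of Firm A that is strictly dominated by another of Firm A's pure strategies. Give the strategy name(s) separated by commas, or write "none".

A is not dominated — it holds its own against B at a2 (7=7); C at a2 (7>3); D at a2 (7>6).
Nothing dominates B: A at a1 (8>-4); C at a1 (8>6); D at a1 (8>5).
C: dominated, since B does at least as well everywhere (a1: 8>6, a2: 7>3, a3: 7>5, a4: -4>-5).
Nothing dominates D: A at a1 (5>-4); B at a3 (8>7); C at a2 (6>3).

C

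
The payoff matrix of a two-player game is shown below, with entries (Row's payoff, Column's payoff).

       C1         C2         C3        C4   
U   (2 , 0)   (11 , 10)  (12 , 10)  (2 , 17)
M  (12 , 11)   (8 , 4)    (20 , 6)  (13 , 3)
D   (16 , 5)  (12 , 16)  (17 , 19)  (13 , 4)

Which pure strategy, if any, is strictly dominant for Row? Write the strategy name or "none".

U fails to dominate M at C1 (2<12).
M fails to dominate U at C2 (8<11).
D fails to dominate M at C3 (17<20).
No single strategy dominates all the others.

none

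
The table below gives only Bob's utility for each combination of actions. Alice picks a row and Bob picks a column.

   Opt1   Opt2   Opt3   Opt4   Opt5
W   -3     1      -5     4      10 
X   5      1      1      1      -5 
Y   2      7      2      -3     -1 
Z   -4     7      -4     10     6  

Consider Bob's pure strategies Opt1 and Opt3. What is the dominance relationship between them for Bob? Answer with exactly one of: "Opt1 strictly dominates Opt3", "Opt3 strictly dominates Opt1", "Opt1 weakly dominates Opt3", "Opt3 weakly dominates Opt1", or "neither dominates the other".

Opt1's payoffs vs Opt3's, by Alice's action — W: -3>-5, X: 5>1, Y: 2=2, Z: -4=-4.
Opt1 is at least as good everywhere and strictly better somewhere (tied only at Y, Z), so Opt1 weakly but not strictly dominates Opt3.

Opt1 weakly dominates Opt3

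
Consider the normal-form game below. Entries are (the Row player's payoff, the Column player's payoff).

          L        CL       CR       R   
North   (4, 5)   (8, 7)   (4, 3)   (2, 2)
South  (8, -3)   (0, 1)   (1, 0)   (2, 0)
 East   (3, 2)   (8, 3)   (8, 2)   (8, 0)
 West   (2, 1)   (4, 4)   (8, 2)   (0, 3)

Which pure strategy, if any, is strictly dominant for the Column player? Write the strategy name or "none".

CL

CL vs L: North: 7>5, South: 1>-3, East: 3>2, West: 4>1.
CL vs CR: North: 7>3, South: 1>0, East: 3>2, West: 4>2.
CL vs R: North: 7>2, South: 1>0, East: 3>0, West: 4>3.
CL strictly beats every other strategy against every opponent action, so it is strictly dominant.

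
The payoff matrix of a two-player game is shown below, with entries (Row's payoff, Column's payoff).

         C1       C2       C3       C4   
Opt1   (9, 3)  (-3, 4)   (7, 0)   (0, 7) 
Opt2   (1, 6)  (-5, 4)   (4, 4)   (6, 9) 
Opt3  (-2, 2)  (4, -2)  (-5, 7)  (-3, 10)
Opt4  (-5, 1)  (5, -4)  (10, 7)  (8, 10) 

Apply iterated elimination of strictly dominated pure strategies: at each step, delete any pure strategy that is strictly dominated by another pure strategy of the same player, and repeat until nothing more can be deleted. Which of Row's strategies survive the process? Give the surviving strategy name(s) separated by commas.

Opt4

Column C1 is eliminated: C4 beats it against every remaining row (Opt1: 7>3, Opt2: 9>6, Opt3: 10>2, Opt4: 10>1).
For Row, Opt4 strictly dominates Opt1 on the remaining columns (C2: 5>-3, C3: 10>7, C4: 8>0); eliminate Opt1.
For Row, Opt4 strictly dominates Opt2 on the remaining columns (C2: 5>-5, C3: 10>4, C4: 8>6); eliminate Opt2.
For Row, Opt4 strictly dominates Opt3 on the remaining columns (C2: 5>4, C3: 10>-5, C4: 8>-3); eliminate Opt3.
For Column, C3 strictly dominates C2 on the remaining rows (Opt4: 7>-4); eliminate C2.
Column C3 is eliminated: C4 beats it against every remaining row (Opt4: 10>7).
Among the remaining strategies, none is strictly dominated by another pure strategy of the same player, so the elimination stops.
Surviving strategies — Row: {Opt4}; Column: {C4}.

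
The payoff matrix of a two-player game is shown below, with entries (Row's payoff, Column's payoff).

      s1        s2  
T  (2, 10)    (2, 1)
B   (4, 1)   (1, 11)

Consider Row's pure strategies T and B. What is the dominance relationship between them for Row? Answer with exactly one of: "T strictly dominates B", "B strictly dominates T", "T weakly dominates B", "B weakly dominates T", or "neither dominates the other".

neither dominates the other

Compare T to B across every action of Column: s1: 2<4, s2: 2>1.
T does better at s2 but worse at s1; neither strategy dominates the other.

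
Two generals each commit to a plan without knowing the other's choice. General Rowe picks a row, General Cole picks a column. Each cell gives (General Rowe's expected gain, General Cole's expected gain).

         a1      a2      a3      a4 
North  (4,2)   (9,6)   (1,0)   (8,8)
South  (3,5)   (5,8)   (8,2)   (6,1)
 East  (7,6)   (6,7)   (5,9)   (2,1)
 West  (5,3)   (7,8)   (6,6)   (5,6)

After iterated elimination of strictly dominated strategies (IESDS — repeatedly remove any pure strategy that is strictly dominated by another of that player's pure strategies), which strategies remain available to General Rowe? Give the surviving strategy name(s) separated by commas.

North

General Cole's strategy a1 is strictly dominated by a2 (North: 6>2, South: 8>5, East: 7>6, West: 8>3) and is removed.
For General Rowe, West strictly dominates East on the remaining columns (a2: 7>6, a3: 6>5, a4: 5>2); eliminate East.
General Cole's strategy a3 is strictly dominated by a2 (North: 6>0, South: 8>2, West: 8>6) and is removed.
For General Rowe, North strictly dominates South on the remaining columns (a2: 9>5, a4: 8>6); eliminate South.
For General Rowe, North strictly dominates West on the remaining columns (a2: 9>7, a4: 8>5); eliminate West.
Column a2 is eliminated: a4 beats it against every remaining row (North: 8>6).
Among the remaining strategies, none is strictly dominated by another pure strategy of the same player, so the elimination stops.
Surviving strategies — General Rowe: {North}; General Cole: {a4}.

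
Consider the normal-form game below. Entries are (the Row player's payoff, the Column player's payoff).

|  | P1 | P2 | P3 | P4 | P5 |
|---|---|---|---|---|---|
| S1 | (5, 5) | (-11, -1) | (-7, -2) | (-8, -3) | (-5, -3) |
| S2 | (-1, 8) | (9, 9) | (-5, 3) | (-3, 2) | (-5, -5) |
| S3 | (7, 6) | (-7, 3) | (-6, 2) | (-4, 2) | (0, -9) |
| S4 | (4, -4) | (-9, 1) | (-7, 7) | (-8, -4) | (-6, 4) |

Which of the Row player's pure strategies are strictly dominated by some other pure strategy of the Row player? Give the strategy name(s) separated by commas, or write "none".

S3 strictly dominates S1 — P1: 7>5, P2: -7>-11, P3: -6>-7, P4: -4>-8, P5: 0>-5.
S2 is not dominated — it holds its own against S1 at P2 (9>-11); S3 at P2 (9>-7); S4 at P2 (9>-9).
Nothing dominates S3: S1 at P1 (7>5); S2 at P1 (7>-1); S4 at P1 (7>4).
S3 strictly dominates S4 — P1: 7>4, P2: -7>-9, P3: -6>-7, P4: -4>-8, P5: 0>-6.

S1, S4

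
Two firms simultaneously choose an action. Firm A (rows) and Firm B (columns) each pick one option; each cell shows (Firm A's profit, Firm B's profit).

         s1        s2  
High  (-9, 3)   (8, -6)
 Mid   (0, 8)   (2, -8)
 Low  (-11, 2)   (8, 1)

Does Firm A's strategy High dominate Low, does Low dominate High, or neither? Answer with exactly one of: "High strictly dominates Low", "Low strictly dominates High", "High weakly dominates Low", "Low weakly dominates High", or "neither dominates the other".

High weakly dominates Low

High's payoffs vs Low's, by Firm B's action — s1: -9>-11, s2: 8=8.
High is at least as good everywhere and strictly better somewhere (tied only at s2), so High weakly but not strictly dominates Low.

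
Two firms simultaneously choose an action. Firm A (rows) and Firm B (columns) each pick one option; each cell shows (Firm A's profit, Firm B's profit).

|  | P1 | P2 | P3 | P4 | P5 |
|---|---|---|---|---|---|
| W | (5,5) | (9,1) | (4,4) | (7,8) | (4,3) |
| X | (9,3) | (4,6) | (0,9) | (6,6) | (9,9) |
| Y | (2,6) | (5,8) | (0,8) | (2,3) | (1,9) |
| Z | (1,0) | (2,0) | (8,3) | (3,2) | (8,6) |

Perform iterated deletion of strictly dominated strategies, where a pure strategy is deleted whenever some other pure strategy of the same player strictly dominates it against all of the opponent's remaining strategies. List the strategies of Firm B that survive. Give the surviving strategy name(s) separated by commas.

P3, P4, P5

Firm A's strategy Y is strictly dominated by W (P1: 5>2, P2: 9>5, P3: 4>0, P4: 7>2, P5: 4>1) and is removed.
Column P1 is eliminated: P4 beats it against every remaining row (W: 8>5, X: 6>3, Z: 2>0).
For Firm B, P3 strictly dominates P2 on the remaining rows (W: 4>1, X: 9>6, Z: 3>0); eliminate P2.
Among the remaining strategies, none is strictly dominated by another pure strategy of the same player, so the elimination stops.
Surviving strategies — Firm A: {W, X, Z}; Firm B: {P3, P4, P5}.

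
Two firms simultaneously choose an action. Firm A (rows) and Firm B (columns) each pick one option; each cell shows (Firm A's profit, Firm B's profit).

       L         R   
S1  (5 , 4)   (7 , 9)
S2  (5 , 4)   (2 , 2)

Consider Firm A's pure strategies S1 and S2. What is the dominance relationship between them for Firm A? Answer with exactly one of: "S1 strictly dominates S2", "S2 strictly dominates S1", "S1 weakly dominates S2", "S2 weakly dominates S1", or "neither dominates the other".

Compare S1 to S2 across every action of Firm B: L: 5=5, R: 7>2.
S1 is at least as good everywhere and strictly better somewhere (tied only at L), so S1 weakly but not strictly dominates S2.

S1 weakly dominates S2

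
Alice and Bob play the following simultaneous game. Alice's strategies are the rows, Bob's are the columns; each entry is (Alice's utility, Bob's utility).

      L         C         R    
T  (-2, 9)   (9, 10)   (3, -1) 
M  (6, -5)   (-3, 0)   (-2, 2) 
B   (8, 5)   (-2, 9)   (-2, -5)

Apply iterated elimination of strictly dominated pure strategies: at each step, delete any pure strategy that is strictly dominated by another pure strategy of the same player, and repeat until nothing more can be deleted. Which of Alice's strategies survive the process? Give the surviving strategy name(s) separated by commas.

T

For Bob, C strictly dominates L on the remaining rows (T: 10>9, M: 0>-5, B: 9>5); eliminate L.
For Alice, T strictly dominates M on the remaining columns (C: 9>-3, R: 3>-2); eliminate M.
Alice's strategy B is strictly dominated by T (C: 9>-2, R: 3>-2) and is removed.
Column R is eliminated: C beats it against every remaining row (T: 10>-1).
Among the remaining strategies, none is strictly dominated by another pure strategy of the same player, so the elimination stops.
Surviving strategies — Alice: {T}; Bob: {C}.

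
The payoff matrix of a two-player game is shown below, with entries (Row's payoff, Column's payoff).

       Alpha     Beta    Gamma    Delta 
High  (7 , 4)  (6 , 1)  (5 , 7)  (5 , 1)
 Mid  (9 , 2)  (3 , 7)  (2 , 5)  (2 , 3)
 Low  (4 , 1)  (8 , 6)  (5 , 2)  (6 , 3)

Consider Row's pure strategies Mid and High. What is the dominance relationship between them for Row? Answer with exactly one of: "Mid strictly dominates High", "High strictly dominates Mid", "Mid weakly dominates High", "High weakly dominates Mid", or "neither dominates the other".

Mid's payoffs vs High's, by Column's action — Alpha: 9>7, Beta: 3<6, Gamma: 2<5, Delta: 2<5.
Mid does better at Alpha but worse at Beta, Gamma, Delta; neither strategy dominates the other.

neither dominates the other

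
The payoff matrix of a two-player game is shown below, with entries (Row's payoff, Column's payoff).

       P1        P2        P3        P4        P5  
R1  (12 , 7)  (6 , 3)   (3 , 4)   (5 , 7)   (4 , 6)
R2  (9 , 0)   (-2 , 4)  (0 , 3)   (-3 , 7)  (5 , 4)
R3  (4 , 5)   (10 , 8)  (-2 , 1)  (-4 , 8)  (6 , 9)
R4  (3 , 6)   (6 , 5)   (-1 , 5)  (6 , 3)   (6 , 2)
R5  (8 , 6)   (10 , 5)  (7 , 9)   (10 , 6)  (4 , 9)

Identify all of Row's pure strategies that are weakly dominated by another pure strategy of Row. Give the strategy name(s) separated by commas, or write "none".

Nothing dominates R1: R2 at P1 (12>9); R3 at P1 (12>4); R4 at P1 (12>3); R5 at P1 (12>8).
Nothing dominates R2: R1 at P5 (5>4); R3 at P1 (9>4); R4 at P1 (9>3); R5 at P1 (9>8).
R3: no other strategy beats it everywhere (R1 at P2 (10>6); R2 at P2 (10>-2); R4 at P1 (4>3); R5 at P5 (6>4)).
Nothing dominates R4: R1 at P4 (6>5); R2 at P2 (6>-2); R3 at P3 (-1>-2); R5 at P5 (6>4).
Nothing dominates R5: R1 at P2 (10>6); R2 at P2 (10>-2); R3 at P1 (8>4); R4 at P1 (8>3).

none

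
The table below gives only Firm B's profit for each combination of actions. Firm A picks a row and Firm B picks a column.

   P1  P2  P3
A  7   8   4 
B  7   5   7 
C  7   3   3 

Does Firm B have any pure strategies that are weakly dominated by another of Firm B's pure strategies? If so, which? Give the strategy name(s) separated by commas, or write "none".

P1: no other strategy beats it everywhere (P2 at B (7>5); P3 at A (7>4)).
P2: no other strategy beats it everywhere (P1 at A (8>7); P3 at A (8>4)).
P1 weakly dominates P3 — A: 7>4, B: 7=7, C: 7>3.

P3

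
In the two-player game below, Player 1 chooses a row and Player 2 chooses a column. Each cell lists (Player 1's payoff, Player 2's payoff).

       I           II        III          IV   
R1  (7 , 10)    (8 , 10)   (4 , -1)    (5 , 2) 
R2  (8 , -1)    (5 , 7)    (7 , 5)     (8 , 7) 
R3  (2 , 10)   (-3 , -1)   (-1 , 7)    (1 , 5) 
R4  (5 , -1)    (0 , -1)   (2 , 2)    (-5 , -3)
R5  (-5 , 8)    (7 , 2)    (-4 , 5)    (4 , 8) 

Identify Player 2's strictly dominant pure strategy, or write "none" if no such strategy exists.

I fails to dominate II at R1 (10=10).
II fails to dominate I at R1 (10=10).
III fails to dominate I at R1 (-1<10).
IV fails to dominate I at R1 (2<10).
No single strategy dominates all the others.

none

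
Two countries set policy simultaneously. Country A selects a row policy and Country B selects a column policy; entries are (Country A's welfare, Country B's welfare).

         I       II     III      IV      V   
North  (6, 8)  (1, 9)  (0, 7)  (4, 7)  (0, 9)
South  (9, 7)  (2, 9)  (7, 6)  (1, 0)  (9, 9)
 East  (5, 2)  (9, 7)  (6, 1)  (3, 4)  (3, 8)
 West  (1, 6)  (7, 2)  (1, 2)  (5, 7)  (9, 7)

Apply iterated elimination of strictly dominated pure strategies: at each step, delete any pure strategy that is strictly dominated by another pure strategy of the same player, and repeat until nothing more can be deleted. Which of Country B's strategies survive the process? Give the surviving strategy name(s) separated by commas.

II, IV, V

For Country B, V strictly dominates I on the remaining rows (North: 9>8, South: 9>7, East: 8>2, West: 7>6); eliminate I.
Row North is eliminated: West beats it against every remaining column (II: 7>1, III: 1>0, IV: 5>4, V: 9>0).
Country B's strategy III is strictly dominated by V (South: 9>6, East: 8>1, West: 7>2) and is removed.
Among the remaining strategies, none is strictly dominated by another pure strategy of the same player, so the elimination stops.
Surviving strategies — Country A: {South, East, West}; Country B: {II, IV, V}.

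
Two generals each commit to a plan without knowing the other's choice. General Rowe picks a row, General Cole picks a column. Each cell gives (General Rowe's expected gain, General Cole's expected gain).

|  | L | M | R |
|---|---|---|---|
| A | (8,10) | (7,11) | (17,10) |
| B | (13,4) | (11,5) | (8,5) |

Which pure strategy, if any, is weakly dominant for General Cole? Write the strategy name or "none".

M

M vs L: A: 11>10, B: 5>4.
M vs R: A: 11>10, B: 5=5.
M is at least as good as every other strategy against every opponent action, so it is weakly dominant.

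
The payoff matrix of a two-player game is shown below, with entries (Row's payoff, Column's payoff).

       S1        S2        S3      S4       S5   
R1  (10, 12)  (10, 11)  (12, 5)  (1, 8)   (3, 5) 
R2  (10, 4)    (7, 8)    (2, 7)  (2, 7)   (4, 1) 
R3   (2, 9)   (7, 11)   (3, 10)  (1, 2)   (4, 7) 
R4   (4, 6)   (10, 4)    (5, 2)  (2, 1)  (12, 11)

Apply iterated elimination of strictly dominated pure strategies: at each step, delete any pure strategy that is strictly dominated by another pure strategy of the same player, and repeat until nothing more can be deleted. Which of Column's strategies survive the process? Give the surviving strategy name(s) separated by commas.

Row's strategy R3 is strictly dominated by R4 (S1: 4>2, S2: 10>7, S3: 5>3, S4: 2>1, S5: 12>4) and is removed.
Column S3 is eliminated: S2 beats it against every remaining row (R1: 11>5, R2: 8>7, R4: 4>2).
For Column, S2 strictly dominates S4 on the remaining rows (R1: 11>8, R2: 8>7, R4: 4>1); eliminate S4.
Among the remaining strategies, none is strictly dominated by another pure strategy of the same player, so the elimination stops.
Surviving strategies — Row: {R1, R2, R4}; Column: {S1, S2, S5}.

S1, S2, S5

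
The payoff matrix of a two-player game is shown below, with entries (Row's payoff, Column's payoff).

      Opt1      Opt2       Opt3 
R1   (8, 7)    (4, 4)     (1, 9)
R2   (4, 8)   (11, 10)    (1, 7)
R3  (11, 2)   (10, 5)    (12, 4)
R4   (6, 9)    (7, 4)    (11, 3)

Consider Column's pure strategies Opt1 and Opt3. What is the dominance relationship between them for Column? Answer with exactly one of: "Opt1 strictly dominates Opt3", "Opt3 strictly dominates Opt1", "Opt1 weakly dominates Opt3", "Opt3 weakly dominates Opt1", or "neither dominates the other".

Compare Opt1 to Opt3 across each choice by Row: R1: 7<9, R2: 8>7, R3: 2<4, R4: 9>3.
Opt1 does better at R2, R4 but worse at R1, R3; neither strategy dominates the other.

neither dominates the other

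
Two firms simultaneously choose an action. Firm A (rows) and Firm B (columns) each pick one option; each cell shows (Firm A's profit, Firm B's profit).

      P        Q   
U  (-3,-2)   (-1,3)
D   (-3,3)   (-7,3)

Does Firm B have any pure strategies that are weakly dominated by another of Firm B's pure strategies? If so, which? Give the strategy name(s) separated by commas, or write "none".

P is weakly dominated by Q (U: 3>-2, D: 3=3).
Nothing dominates Q: P at U (3>-2).

P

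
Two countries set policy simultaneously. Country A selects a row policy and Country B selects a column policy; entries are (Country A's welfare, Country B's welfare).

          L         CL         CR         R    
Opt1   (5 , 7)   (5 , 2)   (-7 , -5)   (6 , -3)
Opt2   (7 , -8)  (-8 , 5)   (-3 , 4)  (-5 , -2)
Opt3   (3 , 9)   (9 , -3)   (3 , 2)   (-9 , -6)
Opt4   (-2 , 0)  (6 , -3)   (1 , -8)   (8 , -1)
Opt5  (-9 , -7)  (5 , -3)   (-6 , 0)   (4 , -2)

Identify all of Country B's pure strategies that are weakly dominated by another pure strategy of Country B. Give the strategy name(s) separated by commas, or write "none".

none

Nothing dominates L: CL at Opt1 (7>2); CR at Opt1 (7>-5); R at Opt1 (7>-3).
CL is not dominated — it holds its own against L at Opt2 (5>-8); CR at Opt1 (2>-5); R at Opt1 (2>-3).
Nothing dominates CR: L at Opt2 (4>-8); CL at Opt3 (2>-3); R at Opt2 (4>-2).
Nothing dominates R: L at Opt2 (-2>-8); CL at Opt4 (-1>-3); CR at Opt1 (-3>-5).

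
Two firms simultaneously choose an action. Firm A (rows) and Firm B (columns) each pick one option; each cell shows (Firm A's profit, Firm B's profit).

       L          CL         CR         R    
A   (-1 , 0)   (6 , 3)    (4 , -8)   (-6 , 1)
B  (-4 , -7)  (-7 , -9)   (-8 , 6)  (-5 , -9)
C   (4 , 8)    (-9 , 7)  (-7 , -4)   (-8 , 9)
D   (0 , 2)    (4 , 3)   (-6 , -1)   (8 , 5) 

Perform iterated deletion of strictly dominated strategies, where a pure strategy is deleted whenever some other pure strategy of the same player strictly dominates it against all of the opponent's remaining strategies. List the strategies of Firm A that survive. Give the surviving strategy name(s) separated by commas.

A, D

Row B is eliminated: D beats it against every remaining column (L: 0>-4, CL: 4>-7, CR: -6>-8, R: 8>-5).
For Firm B, R strictly dominates L on the remaining rows (A: 1>0, C: 9>8, D: 5>2); eliminate L.
Row C is eliminated: A beats it against every remaining column (CL: 6>-9, CR: 4>-7, R: -6>-8).
Column CR is eliminated: CL beats it against every remaining row (A: 3>-8, D: 3>-1).
Among the remaining strategies, none is strictly dominated by another pure strategy of the same player, so the elimination stops.
Surviving strategies — Firm A: {A, D}; Firm B: {CL, R}.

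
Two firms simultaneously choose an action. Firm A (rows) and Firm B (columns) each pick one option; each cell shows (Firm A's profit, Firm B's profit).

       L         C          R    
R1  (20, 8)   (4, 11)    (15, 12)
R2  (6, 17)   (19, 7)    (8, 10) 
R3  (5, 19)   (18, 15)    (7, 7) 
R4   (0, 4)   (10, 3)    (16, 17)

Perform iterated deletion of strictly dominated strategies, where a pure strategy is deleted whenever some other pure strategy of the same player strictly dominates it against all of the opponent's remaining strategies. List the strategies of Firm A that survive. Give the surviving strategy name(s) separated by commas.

R4

For Firm A, R2 strictly dominates R3 on the remaining columns (L: 6>5, C: 19>18, R: 8>7); eliminate R3.
For Firm B, R strictly dominates C on the remaining rows (R1: 12>11, R2: 10>7, R4: 17>3); eliminate C.
For Firm A, R1 strictly dominates R2 on the remaining columns (L: 20>6, R: 15>8); eliminate R2.
Column L is eliminated: R beats it against every remaining row (R1: 12>8, R4: 17>4).
Firm A's strategy R1 is strictly dominated by R4 (R: 16>15) and is removed.
Among the remaining strategies, none is strictly dominated by another pure strategy of the same player, so the elimination stops.
Surviving strategies — Firm A: {R4}; Firm B: {R}.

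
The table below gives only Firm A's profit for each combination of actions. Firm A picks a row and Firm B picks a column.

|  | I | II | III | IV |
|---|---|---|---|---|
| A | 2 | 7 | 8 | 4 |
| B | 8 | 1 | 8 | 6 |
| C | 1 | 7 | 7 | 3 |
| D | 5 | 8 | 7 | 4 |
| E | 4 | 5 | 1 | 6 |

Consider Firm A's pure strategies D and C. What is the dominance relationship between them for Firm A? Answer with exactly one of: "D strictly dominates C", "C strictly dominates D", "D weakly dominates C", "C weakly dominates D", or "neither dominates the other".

D weakly dominates C

D's payoffs vs C's, by Firm B's action — I: 5>1, II: 8>7, III: 7=7, IV: 4>3.
D is at least as good everywhere and strictly better somewhere (tied only at III), so D weakly but not strictly dominates C.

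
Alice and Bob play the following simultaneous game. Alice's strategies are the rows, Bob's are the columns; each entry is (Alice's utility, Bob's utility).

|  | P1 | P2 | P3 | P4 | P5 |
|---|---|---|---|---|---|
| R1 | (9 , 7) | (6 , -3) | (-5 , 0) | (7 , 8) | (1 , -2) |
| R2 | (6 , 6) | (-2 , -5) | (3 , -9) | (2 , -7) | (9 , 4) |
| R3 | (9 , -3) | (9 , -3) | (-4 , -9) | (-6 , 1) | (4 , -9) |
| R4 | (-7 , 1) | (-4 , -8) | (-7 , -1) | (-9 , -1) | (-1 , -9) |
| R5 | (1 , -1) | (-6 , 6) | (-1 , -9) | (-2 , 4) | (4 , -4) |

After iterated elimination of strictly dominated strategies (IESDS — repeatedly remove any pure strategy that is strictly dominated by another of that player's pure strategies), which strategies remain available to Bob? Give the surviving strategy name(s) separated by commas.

For Alice, R1 strictly dominates R4 on the remaining columns (P1: 9>-7, P2: 6>-4, P3: -5>-7, P4: 7>-9, P5: 1>-1); eliminate R4.
For Alice, R2 strictly dominates R5 on the remaining columns (P1: 6>1, P2: -2>-6, P3: 3>-1, P4: 2>-2, P5: 9>4); eliminate R5.
For Bob, P1 strictly dominates P3 on the remaining rows (R1: 7>0, R2: 6>-9, R3: -3>-9); eliminate P3.
For Bob, P1 strictly dominates P5 on the remaining rows (R1: 7>-2, R2: 6>4, R3: -3>-9); eliminate P5.
For Alice, R1 strictly dominates R2 on the remaining columns (P1: 9>6, P2: 6>-2, P4: 7>2); eliminate R2.
Bob's strategy P1 is strictly dominated by P4 (R1: 8>7, R3: 1>-3) and is removed.
For Bob, P4 strictly dominates P2 on the remaining rows (R1: 8>-3, R3: 1>-3); eliminate P2.
Row R3 is eliminated: R1 beats it against every remaining column (P4: 7>-6).
Among the remaining strategies, none is strictly dominated by another pure strategy of the same player, so the elimination stops.
Surviving strategies — Alice: {R1}; Bob: {P4}.

P4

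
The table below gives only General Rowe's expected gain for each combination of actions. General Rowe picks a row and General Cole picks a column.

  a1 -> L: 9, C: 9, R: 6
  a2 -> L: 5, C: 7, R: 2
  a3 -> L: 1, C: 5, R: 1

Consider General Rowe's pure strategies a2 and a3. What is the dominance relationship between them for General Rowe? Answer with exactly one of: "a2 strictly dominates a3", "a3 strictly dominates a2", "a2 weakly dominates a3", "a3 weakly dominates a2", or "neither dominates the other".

Compare a2 to a3 across each choice by General Cole: L: 5>1, C: 7>5, R: 2>1.
Every comparison favours a2, so a2 strictly dominates a3.

a2 strictly dominates a3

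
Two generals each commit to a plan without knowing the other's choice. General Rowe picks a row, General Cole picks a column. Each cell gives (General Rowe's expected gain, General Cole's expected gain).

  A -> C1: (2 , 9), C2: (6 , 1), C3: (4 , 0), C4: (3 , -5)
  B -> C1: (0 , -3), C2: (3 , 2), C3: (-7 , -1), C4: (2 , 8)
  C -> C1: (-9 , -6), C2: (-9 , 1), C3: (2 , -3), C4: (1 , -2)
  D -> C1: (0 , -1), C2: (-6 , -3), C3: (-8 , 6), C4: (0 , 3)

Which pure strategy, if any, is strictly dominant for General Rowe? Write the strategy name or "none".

A

A vs B: C1: 2>0, C2: 6>3, C3: 4>-7, C4: 3>2.
A vs C: C1: 2>-9, C2: 6>-9, C3: 4>2, C4: 3>1.
A vs D: C1: 2>0, C2: 6>-6, C3: 4>-8, C4: 3>0.
A strictly beats every other strategy against every opponent action, so it is strictly dominant.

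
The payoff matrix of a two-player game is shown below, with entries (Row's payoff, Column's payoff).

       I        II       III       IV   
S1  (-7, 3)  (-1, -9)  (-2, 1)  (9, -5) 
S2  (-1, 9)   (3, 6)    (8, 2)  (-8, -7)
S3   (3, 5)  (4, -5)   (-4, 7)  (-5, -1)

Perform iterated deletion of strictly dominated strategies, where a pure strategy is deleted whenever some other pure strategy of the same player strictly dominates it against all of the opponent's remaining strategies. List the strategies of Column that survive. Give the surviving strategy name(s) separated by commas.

I, III

Column's strategy II is strictly dominated by I (S1: 3>-9, S2: 9>6, S3: 5>-5) and is removed.
For Column, I strictly dominates IV on the remaining rows (S1: 3>-5, S2: 9>-7, S3: 5>-1); eliminate IV.
For Row, S2 strictly dominates S1 on the remaining columns (I: -1>-7, III: 8>-2); eliminate S1.
Among the remaining strategies, none is strictly dominated by another pure strategy of the same player, so the elimination stops.
Surviving strategies — Row: {S2, S3}; Column: {I, III}.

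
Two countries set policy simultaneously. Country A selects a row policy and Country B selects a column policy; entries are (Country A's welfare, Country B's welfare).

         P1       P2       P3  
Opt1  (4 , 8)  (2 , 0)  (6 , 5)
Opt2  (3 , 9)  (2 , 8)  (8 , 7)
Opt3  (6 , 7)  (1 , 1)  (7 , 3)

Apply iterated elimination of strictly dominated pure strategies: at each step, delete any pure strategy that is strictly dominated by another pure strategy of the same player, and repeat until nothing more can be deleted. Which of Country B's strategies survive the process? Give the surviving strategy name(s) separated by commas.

P1

Country B's strategy P2 is strictly dominated by P1 (Opt1: 8>0, Opt2: 9>8, Opt3: 7>1) and is removed.
For Country A, Opt3 strictly dominates Opt1 on the remaining columns (P1: 6>4, P3: 7>6); eliminate Opt1.
For Country B, P1 strictly dominates P3 on the remaining rows (Opt2: 9>7, Opt3: 7>3); eliminate P3.
Country A's strategy Opt2 is strictly dominated by Opt3 (P1: 6>3) and is removed.
Among the remaining strategies, none is strictly dominated by another pure strategy of the same player, so the elimination stops.
Surviving strategies — Country A: {Opt3}; Country B: {P1}.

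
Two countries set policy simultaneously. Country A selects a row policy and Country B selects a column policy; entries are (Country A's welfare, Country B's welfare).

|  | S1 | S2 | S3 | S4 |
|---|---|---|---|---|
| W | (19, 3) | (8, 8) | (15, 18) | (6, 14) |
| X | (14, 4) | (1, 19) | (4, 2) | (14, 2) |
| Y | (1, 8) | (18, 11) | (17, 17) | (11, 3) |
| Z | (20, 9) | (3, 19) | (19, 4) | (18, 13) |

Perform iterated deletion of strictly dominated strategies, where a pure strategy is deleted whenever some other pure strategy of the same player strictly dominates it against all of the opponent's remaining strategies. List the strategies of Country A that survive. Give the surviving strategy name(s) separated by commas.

Country A's strategy X is strictly dominated by Z (S1: 20>14, S2: 3>1, S3: 19>4, S4: 18>14) and is removed.
Country B's strategy S1 is strictly dominated by S2 (W: 8>3, Y: 11>8, Z: 19>9) and is removed.
Country A's strategy W is strictly dominated by Y (S2: 18>8, S3: 17>15, S4: 11>6) and is removed.
For Country B, S2 strictly dominates S4 on the remaining rows (Y: 11>3, Z: 19>13); eliminate S4.
Among the remaining strategies, none is strictly dominated by another pure strategy of the same player, so the elimination stops.
Surviving strategies — Country A: {Y, Z}; Country B: {S2, S3}.

Y, Z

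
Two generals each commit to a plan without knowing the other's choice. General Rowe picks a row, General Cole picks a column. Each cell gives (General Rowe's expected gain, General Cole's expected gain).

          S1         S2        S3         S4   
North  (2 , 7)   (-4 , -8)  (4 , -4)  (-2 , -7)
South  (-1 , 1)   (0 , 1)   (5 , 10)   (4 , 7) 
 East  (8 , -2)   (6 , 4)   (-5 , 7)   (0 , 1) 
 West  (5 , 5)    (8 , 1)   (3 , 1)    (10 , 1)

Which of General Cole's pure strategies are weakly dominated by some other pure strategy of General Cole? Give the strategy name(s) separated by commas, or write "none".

S2, S4

S1: no other strategy beats it everywhere (S2 at North (7>-8); S3 at North (7>-4); S4 at North (7>-7)).
S2 is weakly dominated by S3 (North: -4>-8, South: 10>1, East: 7>4, West: 1=1).
Nothing dominates S3: S1 at South (10>1); S2 at North (-4>-8); S4 at North (-4>-7).
S3 weakly dominates S4 — North: -4>-7, South: 10>7, East: 7>1, West: 1=1.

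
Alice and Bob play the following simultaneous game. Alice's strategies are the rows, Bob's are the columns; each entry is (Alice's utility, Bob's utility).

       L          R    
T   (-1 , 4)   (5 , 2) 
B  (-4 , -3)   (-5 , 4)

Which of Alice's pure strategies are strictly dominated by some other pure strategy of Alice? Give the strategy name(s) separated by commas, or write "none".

T: no other strategy beats it everywhere (B at L (-1>-4)).
B is strictly dominated by T (L: -1>-4, R: 5>-5).

B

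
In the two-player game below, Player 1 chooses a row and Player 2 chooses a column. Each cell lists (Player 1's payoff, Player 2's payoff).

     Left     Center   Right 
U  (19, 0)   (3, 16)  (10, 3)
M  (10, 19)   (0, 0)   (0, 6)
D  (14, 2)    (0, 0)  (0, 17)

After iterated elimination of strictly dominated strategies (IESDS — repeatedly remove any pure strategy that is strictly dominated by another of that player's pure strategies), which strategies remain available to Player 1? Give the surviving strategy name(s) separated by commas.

For Player 1, U strictly dominates M on the remaining columns (Left: 19>10, Center: 3>0, Right: 10>0); eliminate M.
For Player 1, U strictly dominates D on the remaining columns (Left: 19>14, Center: 3>0, Right: 10>0); eliminate D.
Column Left is eliminated: Center beats it against every remaining row (U: 16>0).
Column Right is eliminated: Center beats it against every remaining row (U: 16>3).
Among the remaining strategies, none is strictly dominated by another pure strategy of the same player, so the elimination stops.
Surviving strategies — Player 1: {U}; Player 2: {Center}.

U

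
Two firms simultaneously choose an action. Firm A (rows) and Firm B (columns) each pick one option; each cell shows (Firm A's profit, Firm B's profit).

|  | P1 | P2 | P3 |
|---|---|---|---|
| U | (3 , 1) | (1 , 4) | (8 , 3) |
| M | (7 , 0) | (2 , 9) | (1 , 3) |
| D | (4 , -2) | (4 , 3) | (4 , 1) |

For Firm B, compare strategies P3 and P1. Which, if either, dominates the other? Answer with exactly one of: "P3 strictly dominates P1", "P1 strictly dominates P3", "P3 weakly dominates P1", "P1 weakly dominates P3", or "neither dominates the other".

P3 strictly dominates P1

P3's payoffs vs P1's, by Firm A's action — U: 3>1, M: 3>0, D: 1>-2.
Every comparison favours P3, so P3 strictly dominates P1.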